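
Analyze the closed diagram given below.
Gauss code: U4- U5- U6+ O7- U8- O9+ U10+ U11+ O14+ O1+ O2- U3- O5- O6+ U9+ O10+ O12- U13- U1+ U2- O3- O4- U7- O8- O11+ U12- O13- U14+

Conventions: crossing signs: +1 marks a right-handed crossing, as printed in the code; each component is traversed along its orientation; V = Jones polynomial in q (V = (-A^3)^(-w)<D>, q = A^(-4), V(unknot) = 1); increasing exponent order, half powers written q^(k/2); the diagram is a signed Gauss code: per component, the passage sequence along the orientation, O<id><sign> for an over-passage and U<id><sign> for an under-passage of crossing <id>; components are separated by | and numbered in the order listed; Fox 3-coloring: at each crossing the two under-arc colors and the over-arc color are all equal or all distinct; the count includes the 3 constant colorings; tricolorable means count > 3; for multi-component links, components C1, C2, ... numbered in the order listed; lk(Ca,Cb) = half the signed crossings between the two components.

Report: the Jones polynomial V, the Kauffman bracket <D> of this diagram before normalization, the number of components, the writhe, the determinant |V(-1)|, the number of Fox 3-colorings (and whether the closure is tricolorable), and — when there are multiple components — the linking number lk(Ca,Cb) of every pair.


V = -q^-6 + 2q^-5 - 4q^-4 + 5q^-3 - 4q^-2 + 5q^-1 - 3 + 2q - q^2
<D> = -A^-14 + 2A^-10 - 3A^-6 + 5A^-2 - 4A^2 + 5A^6 - 4A^10 + 2A^14 - A^18 (w = -2)
1 component over 14 crossings, w = -2
9 Fox colorings among 3^14, |V(-1)| = 27: tricolorable
why: the span of V is 8, forcing >= 8 crossings in any diagram


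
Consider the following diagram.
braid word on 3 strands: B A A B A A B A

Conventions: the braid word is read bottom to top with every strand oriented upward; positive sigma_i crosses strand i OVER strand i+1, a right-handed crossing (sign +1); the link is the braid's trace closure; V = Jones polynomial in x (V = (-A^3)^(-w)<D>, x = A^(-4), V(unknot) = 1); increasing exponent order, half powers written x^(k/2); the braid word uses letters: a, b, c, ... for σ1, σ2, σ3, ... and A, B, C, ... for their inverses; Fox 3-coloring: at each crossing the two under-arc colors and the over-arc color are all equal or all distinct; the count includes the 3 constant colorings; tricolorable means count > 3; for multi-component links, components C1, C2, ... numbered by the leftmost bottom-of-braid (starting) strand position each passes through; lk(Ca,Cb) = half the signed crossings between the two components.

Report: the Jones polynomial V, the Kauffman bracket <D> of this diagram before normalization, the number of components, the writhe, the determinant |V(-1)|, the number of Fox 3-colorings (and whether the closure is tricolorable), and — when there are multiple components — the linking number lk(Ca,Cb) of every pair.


V(x) = -x^-8 + x^-5 + x^-3
bracket: A^-12 + A^-4 - A^8, w = -8
1 component, writhe -8, over 8 crossings
det 3, colorings 9 of 3^8 — tricolorable
observation: the span of V is 5, forcing >= 5 crossings in any diagram


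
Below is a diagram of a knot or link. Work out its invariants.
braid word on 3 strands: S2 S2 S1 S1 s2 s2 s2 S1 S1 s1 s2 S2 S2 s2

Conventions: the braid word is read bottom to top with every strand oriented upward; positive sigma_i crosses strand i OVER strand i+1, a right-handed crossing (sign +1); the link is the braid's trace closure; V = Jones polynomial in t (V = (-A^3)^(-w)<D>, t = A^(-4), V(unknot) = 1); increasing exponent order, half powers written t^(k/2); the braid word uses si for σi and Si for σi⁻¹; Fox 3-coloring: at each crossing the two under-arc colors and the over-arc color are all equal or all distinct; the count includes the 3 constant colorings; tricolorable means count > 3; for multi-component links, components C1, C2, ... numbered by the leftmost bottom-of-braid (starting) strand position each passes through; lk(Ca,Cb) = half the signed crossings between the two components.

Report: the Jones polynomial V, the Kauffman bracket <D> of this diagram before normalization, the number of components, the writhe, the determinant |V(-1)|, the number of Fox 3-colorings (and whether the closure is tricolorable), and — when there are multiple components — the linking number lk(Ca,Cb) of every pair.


V = -t^-5 + t^-4 - t^-3 + 2t^-2 - t^-1 + 2 - t
<D> = -A^-10 + 2A^-6 - A^-2 + 2A^2 - A^6 + A^10 - A^14 (w = -2)
1 component over 14 crossings, w = -2
9 Fox colorings among 3^14, |V(-1)| = 9: tricolorable
why: free reduction leaves σ2⁻¹ σ2⁻¹ σ1⁻¹ σ1⁻¹ σ2 σ2 σ2 σ1⁻¹ of the original 14 letters


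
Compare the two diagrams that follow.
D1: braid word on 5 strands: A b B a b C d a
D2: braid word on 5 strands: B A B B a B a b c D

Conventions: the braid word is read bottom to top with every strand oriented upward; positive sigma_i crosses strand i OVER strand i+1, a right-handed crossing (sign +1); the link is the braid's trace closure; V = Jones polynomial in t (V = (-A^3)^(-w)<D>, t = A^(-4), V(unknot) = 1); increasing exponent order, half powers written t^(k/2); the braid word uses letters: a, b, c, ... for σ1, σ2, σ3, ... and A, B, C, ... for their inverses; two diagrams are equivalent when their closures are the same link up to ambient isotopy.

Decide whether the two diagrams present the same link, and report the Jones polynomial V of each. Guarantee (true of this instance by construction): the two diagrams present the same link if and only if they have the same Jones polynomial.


equivalent: no
D1 (bracket A^6; 8 crossings at w = +2): V = 1
V(D2) = -t^-4 + t^-3 + t^-1  (w -2, c 10, <D> = A^-2 + A^6 - A^10)
key observation: 2 classes among 2 diagrams; unequal V(t) rules out equality


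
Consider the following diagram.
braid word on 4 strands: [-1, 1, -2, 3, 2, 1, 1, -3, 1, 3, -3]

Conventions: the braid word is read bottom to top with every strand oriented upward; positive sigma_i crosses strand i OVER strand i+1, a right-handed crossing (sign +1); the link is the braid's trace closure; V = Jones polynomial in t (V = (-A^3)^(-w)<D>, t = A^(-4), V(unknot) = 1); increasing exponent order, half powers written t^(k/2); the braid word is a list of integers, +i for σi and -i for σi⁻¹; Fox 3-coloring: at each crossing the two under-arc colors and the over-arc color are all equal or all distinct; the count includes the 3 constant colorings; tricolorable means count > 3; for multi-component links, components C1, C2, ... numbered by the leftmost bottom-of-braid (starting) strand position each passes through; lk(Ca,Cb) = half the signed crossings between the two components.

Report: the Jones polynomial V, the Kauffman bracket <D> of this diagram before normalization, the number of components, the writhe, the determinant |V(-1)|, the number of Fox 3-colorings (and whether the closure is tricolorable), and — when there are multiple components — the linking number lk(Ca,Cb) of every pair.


V(t) = t + t^3 - t^4
bracket: A^-7 - A^-3 - A^5, w = +3
1 component, writhe +3, over 11 crossings
det 3, colorings 9 of 3^11 — tricolorable
observation: V spans 3 powers of t: at least 3 crossings in any diagram


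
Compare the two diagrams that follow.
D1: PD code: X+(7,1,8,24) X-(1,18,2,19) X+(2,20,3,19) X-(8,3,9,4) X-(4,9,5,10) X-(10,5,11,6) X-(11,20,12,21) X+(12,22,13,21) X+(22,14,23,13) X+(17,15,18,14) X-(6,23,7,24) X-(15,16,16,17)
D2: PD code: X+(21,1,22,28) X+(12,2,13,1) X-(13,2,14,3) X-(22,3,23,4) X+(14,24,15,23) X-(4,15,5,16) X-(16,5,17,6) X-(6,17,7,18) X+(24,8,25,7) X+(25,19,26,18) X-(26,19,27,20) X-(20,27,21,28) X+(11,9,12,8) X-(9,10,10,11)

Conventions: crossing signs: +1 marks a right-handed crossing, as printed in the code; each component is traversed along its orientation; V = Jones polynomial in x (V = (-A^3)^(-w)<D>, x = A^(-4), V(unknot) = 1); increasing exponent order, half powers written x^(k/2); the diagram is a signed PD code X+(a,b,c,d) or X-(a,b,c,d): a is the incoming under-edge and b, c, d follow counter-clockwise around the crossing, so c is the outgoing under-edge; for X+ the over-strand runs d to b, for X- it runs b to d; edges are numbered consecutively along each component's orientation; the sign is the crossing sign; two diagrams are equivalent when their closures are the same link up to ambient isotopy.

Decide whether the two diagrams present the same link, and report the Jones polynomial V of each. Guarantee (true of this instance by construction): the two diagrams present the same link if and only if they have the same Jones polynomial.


same link: no
V(D1) = -x^-4 + x^-3 + x^-1  [12 crossings, <D> = A^-2 + A^6 - A^10, w = -2]
V(D2) = x^-5 - 2x^-4 + 2x^-3 - 2x^-2 + 2x^-1 - 1 + x  [14 crossings, <D> = A^-10 - A^-6 + 2A^-2 - 2A^2 + 2A^6 - 2A^10 + A^14, w = -2]
insight: comparing 2 Jones polynomials yields 2 groups


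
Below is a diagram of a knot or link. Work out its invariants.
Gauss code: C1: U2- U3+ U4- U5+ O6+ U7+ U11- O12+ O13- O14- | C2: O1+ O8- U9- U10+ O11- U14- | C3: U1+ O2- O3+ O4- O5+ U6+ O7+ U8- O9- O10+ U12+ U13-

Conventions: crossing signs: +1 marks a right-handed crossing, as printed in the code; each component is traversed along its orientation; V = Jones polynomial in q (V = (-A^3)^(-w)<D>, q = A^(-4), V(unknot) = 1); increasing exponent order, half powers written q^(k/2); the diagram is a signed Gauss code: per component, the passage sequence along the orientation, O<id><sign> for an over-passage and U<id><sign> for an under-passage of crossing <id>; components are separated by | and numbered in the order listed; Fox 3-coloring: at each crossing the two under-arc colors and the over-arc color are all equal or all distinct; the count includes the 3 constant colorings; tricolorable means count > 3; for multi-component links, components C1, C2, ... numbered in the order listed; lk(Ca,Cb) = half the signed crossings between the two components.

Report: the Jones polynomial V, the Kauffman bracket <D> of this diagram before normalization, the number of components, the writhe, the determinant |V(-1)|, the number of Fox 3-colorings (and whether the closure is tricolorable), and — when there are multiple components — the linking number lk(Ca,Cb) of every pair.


V = q^-2 + 2 + q^2
<D> = A^-8 + 2 + A^8 (w = 0)
3 components over 14 crossings, w = 0
lk(C1,C2): -1
lk(C1,C3) = +1
linking number lk(C2,C3) = 0
3 Fox colorings among 3^14, |V(-1)| = 4: not tricolorable
why: the span of V is 4, within the link bound 14 + 3 - 1


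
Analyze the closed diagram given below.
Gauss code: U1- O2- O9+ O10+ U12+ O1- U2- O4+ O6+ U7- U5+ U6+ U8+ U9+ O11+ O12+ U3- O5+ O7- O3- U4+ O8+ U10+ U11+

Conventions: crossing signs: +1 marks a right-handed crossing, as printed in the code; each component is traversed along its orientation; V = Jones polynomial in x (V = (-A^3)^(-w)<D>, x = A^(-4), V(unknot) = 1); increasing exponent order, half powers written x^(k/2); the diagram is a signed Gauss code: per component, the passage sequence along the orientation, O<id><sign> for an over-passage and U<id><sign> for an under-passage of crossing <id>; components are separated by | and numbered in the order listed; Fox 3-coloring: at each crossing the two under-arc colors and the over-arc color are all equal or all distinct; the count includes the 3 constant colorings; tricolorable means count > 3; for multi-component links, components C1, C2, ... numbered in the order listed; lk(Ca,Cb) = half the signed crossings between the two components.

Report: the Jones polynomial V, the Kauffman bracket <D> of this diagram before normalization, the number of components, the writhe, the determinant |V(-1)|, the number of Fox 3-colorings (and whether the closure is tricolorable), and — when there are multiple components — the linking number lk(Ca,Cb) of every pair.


V = x - x^2 + 2x^3 - x^4 + x^5 - x^6
<D> = -A^-12 + A^-8 - A^-4 + 2 - A^4 + A^8 (w = +4)
1 component over 12 crossings, w = +4
3 Fox colorings among 3^12, |V(-1)| = 7: not tricolorable
why: V spans 5 powers of x: at least 5 crossings in any diagram


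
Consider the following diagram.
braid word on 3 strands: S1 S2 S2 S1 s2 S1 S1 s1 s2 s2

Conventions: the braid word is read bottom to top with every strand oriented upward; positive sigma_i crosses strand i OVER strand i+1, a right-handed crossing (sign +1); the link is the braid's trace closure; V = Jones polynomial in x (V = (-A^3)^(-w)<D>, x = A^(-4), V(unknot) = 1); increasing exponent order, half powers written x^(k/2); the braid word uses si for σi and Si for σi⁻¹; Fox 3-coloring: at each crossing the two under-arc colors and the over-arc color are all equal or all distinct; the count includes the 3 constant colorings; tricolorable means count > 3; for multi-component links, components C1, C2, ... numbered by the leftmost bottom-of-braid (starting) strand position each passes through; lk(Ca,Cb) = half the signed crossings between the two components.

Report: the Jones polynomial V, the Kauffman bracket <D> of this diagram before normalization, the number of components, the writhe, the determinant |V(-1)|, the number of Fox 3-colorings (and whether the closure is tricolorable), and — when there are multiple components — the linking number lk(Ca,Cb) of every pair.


Jones polynomial: V(x) = -x^-5 + x^-4 - x^-3 + 2x^-2 - x^-1 + 2 - x
<D> = -A^-10 + 2A^-6 - A^-2 + 2A^2 - A^6 + A^10 - A^14; writhe -2
components 1, writhe -2 (10 crossings)
3-colorings: 9 of 3^10, det 9 — tricolorable
note: the span of V is 6, forcing >= 6 crossings in any diagram


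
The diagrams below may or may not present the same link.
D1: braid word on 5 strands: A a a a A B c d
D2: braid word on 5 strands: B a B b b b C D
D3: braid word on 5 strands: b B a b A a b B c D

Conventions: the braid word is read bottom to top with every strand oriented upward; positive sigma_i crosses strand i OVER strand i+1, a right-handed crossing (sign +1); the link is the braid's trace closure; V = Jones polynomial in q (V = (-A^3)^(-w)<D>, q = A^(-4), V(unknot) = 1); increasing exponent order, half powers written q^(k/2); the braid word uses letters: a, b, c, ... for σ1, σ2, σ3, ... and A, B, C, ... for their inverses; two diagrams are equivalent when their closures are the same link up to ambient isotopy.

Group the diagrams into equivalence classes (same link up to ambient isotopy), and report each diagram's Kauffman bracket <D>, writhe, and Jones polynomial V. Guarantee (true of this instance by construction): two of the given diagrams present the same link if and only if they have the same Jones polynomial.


equivalence classes: {D1, D2, D3}
D1 (bracket A^6; 8 crossings at w = +2): V = 1
D2 (bracket 1; 8 crossings at w = 0): V = 1
D3 (bracket A^6; 10 crossings at w = +2): V = 1
key observation: one V(q) for all 3 diagrams — one class (guaranteed)


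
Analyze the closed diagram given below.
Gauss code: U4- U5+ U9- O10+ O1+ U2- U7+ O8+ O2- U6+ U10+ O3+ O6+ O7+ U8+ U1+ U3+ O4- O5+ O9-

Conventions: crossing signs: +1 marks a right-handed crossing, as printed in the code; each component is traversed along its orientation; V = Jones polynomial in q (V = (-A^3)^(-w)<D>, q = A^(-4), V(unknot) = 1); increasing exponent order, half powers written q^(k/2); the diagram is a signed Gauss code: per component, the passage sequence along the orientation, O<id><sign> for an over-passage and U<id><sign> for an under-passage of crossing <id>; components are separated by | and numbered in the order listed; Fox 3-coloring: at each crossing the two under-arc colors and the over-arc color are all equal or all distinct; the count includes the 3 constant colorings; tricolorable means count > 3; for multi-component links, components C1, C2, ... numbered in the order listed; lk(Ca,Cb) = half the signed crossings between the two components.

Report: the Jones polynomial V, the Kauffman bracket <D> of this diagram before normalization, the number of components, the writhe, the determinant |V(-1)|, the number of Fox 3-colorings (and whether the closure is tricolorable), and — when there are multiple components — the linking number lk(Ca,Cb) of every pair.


V = q - q^2 + 2q^3 - q^4 + q^5 - q^6
<D> = -A^-12 + A^-8 - A^-4 + 2 - A^4 + A^8 (w = +4)
1 component over 10 crossings, w = +4
3 Fox colorings among 3^10, |V(-1)| = 7: not tricolorable
why: w = +4 (over 10 crossings) is diagram-only; (-A^3)^(-4) removes it from V


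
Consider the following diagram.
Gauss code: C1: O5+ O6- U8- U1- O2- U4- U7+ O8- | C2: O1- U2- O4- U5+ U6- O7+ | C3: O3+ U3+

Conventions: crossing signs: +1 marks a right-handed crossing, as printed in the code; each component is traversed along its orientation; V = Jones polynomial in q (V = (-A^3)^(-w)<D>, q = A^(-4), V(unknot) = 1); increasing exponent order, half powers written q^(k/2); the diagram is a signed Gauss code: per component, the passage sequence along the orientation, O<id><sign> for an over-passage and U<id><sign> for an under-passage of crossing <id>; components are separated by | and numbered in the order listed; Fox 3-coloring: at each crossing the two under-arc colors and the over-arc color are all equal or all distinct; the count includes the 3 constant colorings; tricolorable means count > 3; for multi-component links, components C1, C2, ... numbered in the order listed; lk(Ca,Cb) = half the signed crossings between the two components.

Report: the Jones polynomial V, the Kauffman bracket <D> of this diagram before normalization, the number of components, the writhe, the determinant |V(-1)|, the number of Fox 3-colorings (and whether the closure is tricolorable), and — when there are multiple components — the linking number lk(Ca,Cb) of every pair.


Jones polynomial: V(q) = q^-3 + q^-2 + q^-1 + 1
<D> = A^-6 + A^-2 + A^2 + A^6; writhe -2
components 3, writhe -2 (8 crossings)
linking number lk(C1,C2) = -1
lk(C1,C3): 0
lk(C2,C3) = 0
3-colorings: 9 of 3^8, det 0 — tricolorable
note: w = -2 shifts under R1 moves; the (-A^3)^(2) factor cancels that in V


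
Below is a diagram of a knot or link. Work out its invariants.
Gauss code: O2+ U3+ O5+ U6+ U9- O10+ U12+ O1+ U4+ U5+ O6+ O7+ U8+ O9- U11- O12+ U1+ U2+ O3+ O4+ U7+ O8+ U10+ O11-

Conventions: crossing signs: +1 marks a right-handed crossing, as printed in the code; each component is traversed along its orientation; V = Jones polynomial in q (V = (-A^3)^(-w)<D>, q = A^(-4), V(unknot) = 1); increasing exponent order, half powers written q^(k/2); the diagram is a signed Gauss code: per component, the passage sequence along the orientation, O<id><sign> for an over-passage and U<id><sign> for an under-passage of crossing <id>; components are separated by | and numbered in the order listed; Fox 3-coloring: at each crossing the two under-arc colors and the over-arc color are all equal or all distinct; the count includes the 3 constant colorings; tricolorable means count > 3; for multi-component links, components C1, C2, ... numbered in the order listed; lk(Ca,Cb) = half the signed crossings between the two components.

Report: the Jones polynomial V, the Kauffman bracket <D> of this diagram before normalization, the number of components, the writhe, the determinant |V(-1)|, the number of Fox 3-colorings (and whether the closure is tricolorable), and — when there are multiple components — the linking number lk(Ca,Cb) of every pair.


V = q^3 + 2q^5 - 2q^6 + 2q^7 - 3q^8 + 2q^9 - 2q^10 + q^11
<D> = A^-20 - 2A^-16 + 2A^-12 - 3A^-8 + 2A^-4 - 2 + 2A^4 + A^12 (w = +8)
1 component over 12 crossings, w = +8
9 Fox colorings among 3^12, |V(-1)| = 15: tricolorable
why: w = +8 shifts under R1 moves; the (-A^3)^(-8) factor cancels that in V


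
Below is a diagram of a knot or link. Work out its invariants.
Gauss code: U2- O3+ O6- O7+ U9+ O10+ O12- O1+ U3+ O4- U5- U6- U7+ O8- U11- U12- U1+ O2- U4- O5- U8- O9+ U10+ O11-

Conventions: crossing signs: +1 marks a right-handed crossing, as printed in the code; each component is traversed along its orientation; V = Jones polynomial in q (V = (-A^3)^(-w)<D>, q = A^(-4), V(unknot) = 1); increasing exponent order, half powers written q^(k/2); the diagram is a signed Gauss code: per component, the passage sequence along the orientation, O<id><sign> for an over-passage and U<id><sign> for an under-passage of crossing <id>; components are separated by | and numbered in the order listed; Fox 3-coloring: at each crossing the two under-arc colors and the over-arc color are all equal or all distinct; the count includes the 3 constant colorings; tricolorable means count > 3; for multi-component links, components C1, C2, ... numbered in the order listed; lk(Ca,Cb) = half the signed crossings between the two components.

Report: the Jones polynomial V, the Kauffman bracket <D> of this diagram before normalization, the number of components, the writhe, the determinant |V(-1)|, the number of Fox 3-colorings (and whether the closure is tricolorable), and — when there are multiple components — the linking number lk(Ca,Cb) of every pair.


Jones polynomial: V(q) = -q^-6 + 2q^-5 - 4q^-4 + 5q^-3 - 4q^-2 + 5q^-1 - 3 + 2q - q^2
<D> = -A^-14 + 2A^-10 - 3A^-6 + 5A^-2 - 4A^2 + 5A^6 - 4A^10 + 2A^14 - A^18; writhe -2
components 1, writhe -2 (12 crossings)
3-colorings: 9 of 3^12, det 27 — tricolorable
note: det 27 = |V(-1)|; divisible by 3, so tricolorable


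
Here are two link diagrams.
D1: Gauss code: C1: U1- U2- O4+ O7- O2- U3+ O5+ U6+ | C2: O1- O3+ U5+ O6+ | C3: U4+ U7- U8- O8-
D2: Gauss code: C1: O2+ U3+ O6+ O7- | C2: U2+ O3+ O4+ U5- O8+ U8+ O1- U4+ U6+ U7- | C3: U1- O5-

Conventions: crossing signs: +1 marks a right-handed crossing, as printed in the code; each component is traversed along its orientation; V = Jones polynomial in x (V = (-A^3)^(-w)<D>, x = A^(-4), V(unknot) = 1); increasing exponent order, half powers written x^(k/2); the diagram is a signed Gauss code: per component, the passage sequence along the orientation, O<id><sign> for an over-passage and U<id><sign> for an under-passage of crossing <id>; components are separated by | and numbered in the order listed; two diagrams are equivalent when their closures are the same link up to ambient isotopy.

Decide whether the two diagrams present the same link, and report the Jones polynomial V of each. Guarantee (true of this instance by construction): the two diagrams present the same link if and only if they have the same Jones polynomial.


equivalent: no
V(D1) = 1 + x + x^2 + x^3  (w 0, c 8, <D> = A^-12 + A^-8 + A^-4 + 1)
V(D2) = x^-2 + 2 + x^2  (w +2, c 8, <D> = A^-2 + 2A^6 + A^14)
why: 2 values of V(x) split the 2 diagrams


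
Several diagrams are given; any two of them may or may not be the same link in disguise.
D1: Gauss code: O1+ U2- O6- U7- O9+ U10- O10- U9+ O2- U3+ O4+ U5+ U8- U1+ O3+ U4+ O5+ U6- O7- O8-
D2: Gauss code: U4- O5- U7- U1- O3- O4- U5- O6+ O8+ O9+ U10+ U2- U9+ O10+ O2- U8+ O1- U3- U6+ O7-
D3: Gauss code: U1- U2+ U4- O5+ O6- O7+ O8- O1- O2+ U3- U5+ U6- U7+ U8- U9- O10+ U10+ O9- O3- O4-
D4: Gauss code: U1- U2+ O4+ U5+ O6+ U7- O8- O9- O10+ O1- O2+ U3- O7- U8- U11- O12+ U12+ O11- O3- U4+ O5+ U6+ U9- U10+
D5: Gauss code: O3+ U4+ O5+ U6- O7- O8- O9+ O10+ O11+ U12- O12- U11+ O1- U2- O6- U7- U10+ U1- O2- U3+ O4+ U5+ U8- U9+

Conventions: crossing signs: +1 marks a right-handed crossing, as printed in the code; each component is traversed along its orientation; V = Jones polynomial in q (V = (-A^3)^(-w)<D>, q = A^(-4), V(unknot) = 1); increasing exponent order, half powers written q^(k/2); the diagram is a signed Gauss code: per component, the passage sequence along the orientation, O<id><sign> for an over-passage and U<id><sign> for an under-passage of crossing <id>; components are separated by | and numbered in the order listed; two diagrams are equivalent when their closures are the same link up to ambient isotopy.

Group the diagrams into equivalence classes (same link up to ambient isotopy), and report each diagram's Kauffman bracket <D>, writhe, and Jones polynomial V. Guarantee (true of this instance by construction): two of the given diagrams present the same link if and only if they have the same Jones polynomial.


equivalence classes: {D1, D4, D5} | {D2} | {D3}
D1 (bracket -A^-12 + A^-8 - A^-4 + 3 - A^4 + A^8 - A^12; 10 crossings at w = 0): V = -q^-3 + q^-2 - q^-1 + 3 - q + q^2 - q^3
V(D2) = -q^-6 + q^-5 - q^-4 + 2q^-3 - q^-2 + q^-1  [10 crossings, <D> = A^-2 - A^2 + 2A^6 - A^10 + A^14 - A^18, w = -2]
V(D3) = 1  (w -2, c 10, <D> = A^-6)
V(D4) = -q^-3 + q^-2 - q^-1 + 3 - q + q^2 - q^3  [12 crossings, <D> = -A^-12 + A^-8 - A^-4 + 3 - A^4 + A^8 - A^12, w = 0]
V(D5) = -q^-3 + q^-2 - q^-1 + 3 - q + q^2 - q^3  (w 0, c 12, <D> = -A^-12 + A^-8 - A^-4 + 3 - A^4 + A^8 - A^12)
key observation: 3 values of V(q) split the 5 diagrams


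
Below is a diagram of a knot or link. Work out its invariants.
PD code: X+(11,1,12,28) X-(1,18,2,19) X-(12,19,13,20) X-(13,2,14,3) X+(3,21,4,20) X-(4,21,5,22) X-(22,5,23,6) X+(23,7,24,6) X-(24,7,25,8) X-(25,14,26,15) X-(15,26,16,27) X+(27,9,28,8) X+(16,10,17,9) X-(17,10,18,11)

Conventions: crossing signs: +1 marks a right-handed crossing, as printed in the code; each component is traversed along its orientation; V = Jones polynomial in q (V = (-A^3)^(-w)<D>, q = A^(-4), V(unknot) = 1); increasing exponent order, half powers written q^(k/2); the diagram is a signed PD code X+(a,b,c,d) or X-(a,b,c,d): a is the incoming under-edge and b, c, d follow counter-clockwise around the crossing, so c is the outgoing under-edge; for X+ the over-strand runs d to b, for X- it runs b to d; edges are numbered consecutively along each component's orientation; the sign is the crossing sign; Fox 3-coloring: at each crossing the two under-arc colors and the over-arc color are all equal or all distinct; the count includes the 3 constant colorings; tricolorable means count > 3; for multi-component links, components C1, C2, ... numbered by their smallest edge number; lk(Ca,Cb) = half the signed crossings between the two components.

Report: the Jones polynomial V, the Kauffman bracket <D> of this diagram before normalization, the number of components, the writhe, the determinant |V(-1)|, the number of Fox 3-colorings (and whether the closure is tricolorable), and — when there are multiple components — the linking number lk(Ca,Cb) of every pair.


V(q) = -q^-6 + q^-5 - q^-4 + 2q^-3 - q^-2 + q^-1
bracket: A^-8 - A^-4 + 2 - A^4 + A^8 - A^12, w = -4
1 component, writhe -4, over 14 crossings
det 7, colorings 3 of 3^14 — not tricolorable
observation: V spans 5 powers of q: at least 5 crossings in any diagram


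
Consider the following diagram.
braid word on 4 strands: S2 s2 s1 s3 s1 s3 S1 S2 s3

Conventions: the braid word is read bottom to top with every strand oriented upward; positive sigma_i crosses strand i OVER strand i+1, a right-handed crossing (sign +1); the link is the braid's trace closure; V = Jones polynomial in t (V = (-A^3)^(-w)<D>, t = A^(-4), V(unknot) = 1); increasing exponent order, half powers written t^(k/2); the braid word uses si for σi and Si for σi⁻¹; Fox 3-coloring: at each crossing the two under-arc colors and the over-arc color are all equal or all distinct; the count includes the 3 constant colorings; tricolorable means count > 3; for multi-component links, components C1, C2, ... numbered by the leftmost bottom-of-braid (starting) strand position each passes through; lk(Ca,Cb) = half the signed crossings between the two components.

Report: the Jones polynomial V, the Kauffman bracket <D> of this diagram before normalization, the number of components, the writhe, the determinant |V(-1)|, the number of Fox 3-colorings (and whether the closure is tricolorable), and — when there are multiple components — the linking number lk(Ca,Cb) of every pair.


V(t) = t + t^3 - t^4
bracket: A^-7 - A^-3 - A^5, w = +3
1 component, writhe +3, over 9 crossings
det 3, colorings 9 of 3^9 — tricolorable
observation: V spans 3 powers of t: at least 3 crossings in any diagram


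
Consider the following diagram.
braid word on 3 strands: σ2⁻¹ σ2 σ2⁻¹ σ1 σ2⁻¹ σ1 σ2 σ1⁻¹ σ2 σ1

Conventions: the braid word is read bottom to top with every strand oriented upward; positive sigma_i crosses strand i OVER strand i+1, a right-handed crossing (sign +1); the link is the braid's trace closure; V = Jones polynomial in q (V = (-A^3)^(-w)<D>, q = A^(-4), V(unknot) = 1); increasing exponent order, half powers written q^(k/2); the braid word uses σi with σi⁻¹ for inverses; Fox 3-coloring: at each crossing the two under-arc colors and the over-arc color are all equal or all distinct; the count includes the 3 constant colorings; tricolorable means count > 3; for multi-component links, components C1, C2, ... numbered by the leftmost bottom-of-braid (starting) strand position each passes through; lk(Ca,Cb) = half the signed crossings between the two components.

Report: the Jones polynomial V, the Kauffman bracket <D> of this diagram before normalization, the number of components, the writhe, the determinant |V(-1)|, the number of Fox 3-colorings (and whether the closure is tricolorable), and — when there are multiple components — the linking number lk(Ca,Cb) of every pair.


Jones polynomial: V(q) = -q^-1 + 2 - q + 2q^2 - q^3 + q^4 - q^5
<D> = -A^-14 + A^-10 - A^-6 + 2A^-2 - A^2 + 2A^6 - A^10; writhe +2
components 1, writhe +2 (10 crossings)
3-colorings: 9 of 3^10, det 9 — tricolorable
note: det 9 = |V(-1)|; divisible by 3, so tricolorable


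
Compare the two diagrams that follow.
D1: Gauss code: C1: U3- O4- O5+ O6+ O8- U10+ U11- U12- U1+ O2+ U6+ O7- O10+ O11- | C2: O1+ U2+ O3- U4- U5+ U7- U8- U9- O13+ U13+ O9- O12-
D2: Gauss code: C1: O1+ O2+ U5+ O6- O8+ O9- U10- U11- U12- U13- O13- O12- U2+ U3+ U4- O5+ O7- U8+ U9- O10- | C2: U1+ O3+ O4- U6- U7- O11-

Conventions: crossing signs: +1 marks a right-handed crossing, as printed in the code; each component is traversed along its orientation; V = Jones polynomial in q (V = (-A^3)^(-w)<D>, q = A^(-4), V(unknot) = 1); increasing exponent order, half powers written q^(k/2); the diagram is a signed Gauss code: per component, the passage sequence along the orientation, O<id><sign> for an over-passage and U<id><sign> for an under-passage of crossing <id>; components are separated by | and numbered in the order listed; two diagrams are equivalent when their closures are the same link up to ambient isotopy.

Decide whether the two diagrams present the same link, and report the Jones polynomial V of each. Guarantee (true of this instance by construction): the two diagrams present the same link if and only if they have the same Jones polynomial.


same link: yes
V(D1) = -q^(-5/2) - q^(-1/2)  [13 crossings, <D> = A^-1 + A^7, w = -1]
V(D2) = -q^(-5/2) - q^(-1/2)  [13 crossings, <D> = A^-7 + A, w = -3]
insight: all 2 diagrams share one V(q), hence one class


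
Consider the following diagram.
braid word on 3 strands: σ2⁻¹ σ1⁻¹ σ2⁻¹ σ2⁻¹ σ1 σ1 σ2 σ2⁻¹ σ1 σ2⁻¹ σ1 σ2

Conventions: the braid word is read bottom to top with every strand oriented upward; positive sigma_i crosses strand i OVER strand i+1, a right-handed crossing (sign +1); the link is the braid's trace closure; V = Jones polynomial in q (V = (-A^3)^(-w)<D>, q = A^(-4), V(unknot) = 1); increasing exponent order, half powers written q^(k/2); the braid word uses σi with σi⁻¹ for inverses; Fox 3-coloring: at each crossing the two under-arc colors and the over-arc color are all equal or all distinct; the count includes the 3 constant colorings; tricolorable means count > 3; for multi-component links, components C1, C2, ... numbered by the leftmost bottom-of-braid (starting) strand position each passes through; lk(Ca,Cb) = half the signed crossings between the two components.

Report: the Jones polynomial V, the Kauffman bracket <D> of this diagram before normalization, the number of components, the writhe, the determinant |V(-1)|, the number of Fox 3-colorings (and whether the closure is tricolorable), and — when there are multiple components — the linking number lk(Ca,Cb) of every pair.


V(q) = -q^-3 + q^-2 - q^-1 + 3 - q + q^2 - q^3
bracket: -A^-12 + A^-8 - A^-4 + 3 - A^4 + A^8 - A^12, w = 0
1 component, writhe 0, over 12 crossings
det 9, colorings 27 of 3^12 — tricolorable
observation: the word shrinks to σ2⁻¹ σ1⁻¹ σ2⁻¹ σ2⁻¹ σ1 σ1 σ1 σ2⁻¹ σ1 σ2 after cancelling


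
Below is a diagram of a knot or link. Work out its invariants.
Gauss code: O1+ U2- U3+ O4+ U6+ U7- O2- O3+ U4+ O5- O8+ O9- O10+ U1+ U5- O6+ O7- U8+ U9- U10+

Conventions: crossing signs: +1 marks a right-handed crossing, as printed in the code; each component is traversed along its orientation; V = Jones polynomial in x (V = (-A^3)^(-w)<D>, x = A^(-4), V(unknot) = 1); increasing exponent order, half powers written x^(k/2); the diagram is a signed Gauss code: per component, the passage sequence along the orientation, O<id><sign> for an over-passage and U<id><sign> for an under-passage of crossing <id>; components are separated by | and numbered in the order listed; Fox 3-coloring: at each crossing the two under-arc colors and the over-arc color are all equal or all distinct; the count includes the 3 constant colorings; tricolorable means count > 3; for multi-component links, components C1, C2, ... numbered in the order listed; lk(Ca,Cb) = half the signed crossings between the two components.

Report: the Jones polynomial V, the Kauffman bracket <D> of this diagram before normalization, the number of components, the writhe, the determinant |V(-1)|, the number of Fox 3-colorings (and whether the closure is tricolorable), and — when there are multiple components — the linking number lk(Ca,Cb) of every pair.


V(x) = 1
bracket: A^6, w = +2
1 component, writhe +2, over 10 crossings
det 1, colorings 3 of 3^10 — not tricolorable
observation: |V(-1)| = 1: so not tricolorable, since 3 does not divide 1


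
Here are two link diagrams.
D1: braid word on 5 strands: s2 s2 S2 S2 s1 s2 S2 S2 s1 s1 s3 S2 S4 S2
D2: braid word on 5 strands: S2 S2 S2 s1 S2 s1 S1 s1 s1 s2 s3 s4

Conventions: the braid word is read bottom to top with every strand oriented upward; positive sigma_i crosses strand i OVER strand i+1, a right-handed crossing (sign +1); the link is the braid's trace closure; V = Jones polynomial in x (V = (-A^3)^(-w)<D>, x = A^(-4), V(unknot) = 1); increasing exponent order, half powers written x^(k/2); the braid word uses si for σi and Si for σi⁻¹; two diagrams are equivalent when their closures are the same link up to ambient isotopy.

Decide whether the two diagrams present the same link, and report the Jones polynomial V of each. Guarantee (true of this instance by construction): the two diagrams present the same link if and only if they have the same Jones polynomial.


same link: yes
V(D1) = -x^-3 + 2x^-2 - 2x^-1 + 3 - 2x + 2x^2 - x^3  [14 crossings, <D> = -A^-12 + 2A^-8 - 2A^-4 + 3 - 2A^4 + 2A^8 - A^12, w = 0]
V(D2) = -x^-3 + 2x^-2 - 2x^-1 + 3 - 2x + 2x^2 - x^3  [12 crossings, <D> = -A^-6 + 2A^-2 - 2A^2 + 3A^6 - 2A^10 + 2A^14 - A^18, w = +2]
insight: all 2 diagrams share one V(x), hence one class


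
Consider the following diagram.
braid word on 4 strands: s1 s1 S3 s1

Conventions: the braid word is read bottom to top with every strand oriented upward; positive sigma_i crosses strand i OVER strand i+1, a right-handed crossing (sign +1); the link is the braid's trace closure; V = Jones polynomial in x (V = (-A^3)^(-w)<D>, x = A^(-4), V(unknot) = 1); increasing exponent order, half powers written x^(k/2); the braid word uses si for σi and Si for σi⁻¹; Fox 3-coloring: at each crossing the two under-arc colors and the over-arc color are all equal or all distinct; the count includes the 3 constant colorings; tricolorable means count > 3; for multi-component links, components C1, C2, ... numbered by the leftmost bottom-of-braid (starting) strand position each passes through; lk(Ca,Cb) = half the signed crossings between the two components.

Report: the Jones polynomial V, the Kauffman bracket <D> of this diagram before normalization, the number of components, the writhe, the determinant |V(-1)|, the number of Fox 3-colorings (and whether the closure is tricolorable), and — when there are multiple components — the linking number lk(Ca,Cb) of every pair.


Jones polynomial: V(x) = -x^(1/2) - x^(3/2) - x^(5/2) + x^(9/2)
<D> = A^-12 - A^-4 - 1 - A^4; writhe +2
components 2, writhe +2 (4 crossings)
linking number lk(C1,C2) = 0
3-colorings: 27 of 3^4, det 0 — tricolorable
note: |V(-1)| = 0: so tricolorable, since 3 divides 0


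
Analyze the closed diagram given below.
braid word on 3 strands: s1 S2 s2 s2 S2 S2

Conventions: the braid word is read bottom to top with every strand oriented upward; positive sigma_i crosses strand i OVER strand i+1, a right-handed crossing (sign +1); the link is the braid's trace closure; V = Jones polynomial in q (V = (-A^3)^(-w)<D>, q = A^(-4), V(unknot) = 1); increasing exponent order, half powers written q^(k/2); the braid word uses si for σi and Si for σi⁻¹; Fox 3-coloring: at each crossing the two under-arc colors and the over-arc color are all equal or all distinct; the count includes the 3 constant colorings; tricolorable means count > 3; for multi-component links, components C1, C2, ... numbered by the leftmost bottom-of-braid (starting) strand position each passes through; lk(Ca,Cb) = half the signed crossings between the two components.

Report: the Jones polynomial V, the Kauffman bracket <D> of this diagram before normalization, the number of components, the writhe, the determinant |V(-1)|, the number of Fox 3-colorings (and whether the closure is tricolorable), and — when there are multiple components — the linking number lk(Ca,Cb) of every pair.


Jones polynomial: V(q) = 1
<D> = 1; writhe 0
components 1, writhe 0 (6 crossings)
3-colorings: 3 of 3^6, det 1 — not tricolorable
note: w = 0 (over 6 crossings) is diagram-only; (-A^3)^(0) removes it from V


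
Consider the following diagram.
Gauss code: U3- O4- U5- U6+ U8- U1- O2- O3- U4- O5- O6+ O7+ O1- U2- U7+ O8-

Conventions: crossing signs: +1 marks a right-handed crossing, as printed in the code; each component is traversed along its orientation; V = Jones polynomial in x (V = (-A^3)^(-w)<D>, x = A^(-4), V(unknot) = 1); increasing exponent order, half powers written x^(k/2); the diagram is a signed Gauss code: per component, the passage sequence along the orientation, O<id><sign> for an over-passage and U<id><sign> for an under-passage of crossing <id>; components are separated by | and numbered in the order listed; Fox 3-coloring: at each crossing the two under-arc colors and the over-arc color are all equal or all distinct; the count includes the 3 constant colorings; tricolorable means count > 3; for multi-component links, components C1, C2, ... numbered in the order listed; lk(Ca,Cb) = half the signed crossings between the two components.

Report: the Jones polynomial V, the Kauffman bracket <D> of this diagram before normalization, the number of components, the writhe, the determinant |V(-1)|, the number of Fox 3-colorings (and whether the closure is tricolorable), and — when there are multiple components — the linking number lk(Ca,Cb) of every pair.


V = -x^-6 + x^-5 - x^-4 + 2x^-3 - x^-2 + x^-1
<D> = A^-8 - A^-4 + 2 - A^4 + A^8 - A^12 (w = -4)
1 component over 8 crossings, w = -4
3 Fox colorings among 3^8, |V(-1)| = 7: not tricolorable
why: |V(-1)| = 7: so not tricolorable, since 3 does not divide 7


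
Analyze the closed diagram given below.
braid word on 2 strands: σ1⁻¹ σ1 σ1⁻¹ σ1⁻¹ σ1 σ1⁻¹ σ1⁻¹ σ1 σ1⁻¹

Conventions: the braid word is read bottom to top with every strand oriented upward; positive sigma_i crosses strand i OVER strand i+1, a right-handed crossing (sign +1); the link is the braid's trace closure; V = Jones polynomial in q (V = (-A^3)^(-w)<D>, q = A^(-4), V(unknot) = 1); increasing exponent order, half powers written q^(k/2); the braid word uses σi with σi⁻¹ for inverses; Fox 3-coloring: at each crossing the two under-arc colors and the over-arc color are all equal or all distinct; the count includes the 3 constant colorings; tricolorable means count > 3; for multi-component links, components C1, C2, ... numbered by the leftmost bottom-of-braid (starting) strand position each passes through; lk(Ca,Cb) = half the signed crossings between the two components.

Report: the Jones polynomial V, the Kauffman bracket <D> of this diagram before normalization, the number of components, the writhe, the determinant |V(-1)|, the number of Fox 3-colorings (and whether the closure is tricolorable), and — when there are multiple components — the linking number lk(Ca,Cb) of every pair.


Jones polynomial: V(q) = -q^-4 + q^-3 + q^-1
<D> = -A^-5 - A^3 + A^7; writhe -3
components 1, writhe -3 (9 crossings)
3-colorings: 9 of 3^9, det 3 — tricolorable
note: det 3 = |V(-1)|; divisible by 3, so tricolorable
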